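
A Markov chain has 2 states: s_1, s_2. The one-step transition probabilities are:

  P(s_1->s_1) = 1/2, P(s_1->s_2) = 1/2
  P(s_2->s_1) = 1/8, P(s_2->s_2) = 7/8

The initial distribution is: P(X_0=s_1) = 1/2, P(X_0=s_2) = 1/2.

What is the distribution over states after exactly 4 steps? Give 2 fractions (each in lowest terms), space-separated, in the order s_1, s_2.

Answer: 1687/8192 6505/8192

Derivation:
Propagating the distribution step by step (d_{t+1} = d_t * P):
d_0 = (s_1=1/2, s_2=1/2)
  d_1[s_1] = 1/2*1/2 + 1/2*1/8 = 5/16
  d_1[s_2] = 1/2*1/2 + 1/2*7/8 = 11/16
d_1 = (s_1=5/16, s_2=11/16)
  d_2[s_1] = 5/16*1/2 + 11/16*1/8 = 31/128
  d_2[s_2] = 5/16*1/2 + 11/16*7/8 = 97/128
d_2 = (s_1=31/128, s_2=97/128)
  d_3[s_1] = 31/128*1/2 + 97/128*1/8 = 221/1024
  d_3[s_2] = 31/128*1/2 + 97/128*7/8 = 803/1024
d_3 = (s_1=221/1024, s_2=803/1024)
  d_4[s_1] = 221/1024*1/2 + 803/1024*1/8 = 1687/8192
  d_4[s_2] = 221/1024*1/2 + 803/1024*7/8 = 6505/8192
d_4 = (s_1=1687/8192, s_2=6505/8192)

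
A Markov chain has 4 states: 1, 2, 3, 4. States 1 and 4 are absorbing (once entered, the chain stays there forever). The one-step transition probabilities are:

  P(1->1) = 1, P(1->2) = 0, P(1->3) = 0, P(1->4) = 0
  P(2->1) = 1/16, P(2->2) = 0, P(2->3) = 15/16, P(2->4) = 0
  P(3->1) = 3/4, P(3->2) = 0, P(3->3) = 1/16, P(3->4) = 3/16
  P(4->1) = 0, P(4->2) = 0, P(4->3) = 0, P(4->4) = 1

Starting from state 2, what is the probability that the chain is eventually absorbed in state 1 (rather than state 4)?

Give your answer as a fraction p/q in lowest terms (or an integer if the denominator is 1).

Let a_i = P(absorbed in 1 | start in state i).
Boundary conditions: a_1 = 1, a_4 = 0.
For each transient state i, a_i = sum_j P(i->j) * a_j:
  a_2 = 1/16*a_1 + 0*a_2 + 15/16*a_3 + 0*a_4
  a_3 = 3/4*a_1 + 0*a_2 + 1/16*a_3 + 3/16*a_4

Substituting a_1 = 1 and a_4 = 0, rearrange to (I - Q) a = r where r[i] = P(i -> 1):
  [1, -15/16] . (a_2, a_3) = 1/16
  [0, 15/16] . (a_2, a_3) = 3/4

Solving yields:
  a_2 = 13/16
  a_3 = 4/5

Starting state is 2, so the absorption probability is a_2 = 13/16.

Answer: 13/16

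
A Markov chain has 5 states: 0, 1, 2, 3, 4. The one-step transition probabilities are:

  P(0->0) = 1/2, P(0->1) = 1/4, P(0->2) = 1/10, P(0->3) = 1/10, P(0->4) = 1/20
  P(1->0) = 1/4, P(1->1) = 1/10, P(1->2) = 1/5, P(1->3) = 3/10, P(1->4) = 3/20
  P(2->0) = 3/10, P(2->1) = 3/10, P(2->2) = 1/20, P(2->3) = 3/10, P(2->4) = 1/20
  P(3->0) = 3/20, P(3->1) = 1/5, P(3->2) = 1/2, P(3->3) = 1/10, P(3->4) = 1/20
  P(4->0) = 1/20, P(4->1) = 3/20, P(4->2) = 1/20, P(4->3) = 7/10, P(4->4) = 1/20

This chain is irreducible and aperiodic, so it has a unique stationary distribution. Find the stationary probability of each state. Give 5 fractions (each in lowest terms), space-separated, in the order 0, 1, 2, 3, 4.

Answer: 13453/45194 9493/45194 8913/45194 5063/22597 3209/45194

Derivation:
The stationary distribution satisfies pi = pi * P, i.e.:
  pi_0 = 1/2*pi_0 + 1/4*pi_1 + 3/10*pi_2 + 3/20*pi_3 + 1/20*pi_4
  pi_1 = 1/4*pi_0 + 1/10*pi_1 + 3/10*pi_2 + 1/5*pi_3 + 3/20*pi_4
  pi_2 = 1/10*pi_0 + 1/5*pi_1 + 1/20*pi_2 + 1/2*pi_3 + 1/20*pi_4
  pi_3 = 1/10*pi_0 + 3/10*pi_1 + 3/10*pi_2 + 1/10*pi_3 + 7/10*pi_4
  pi_4 = 1/20*pi_0 + 3/20*pi_1 + 1/20*pi_2 + 1/20*pi_3 + 1/20*pi_4
with normalization: pi_0 + pi_1 + pi_2 + pi_3 + pi_4 = 1.

Using the first 4 balance equations plus normalization, the linear system A*pi = b is:
  [-1/2, 1/4, 3/10, 3/20, 1/20] . pi = 0
  [1/4, -9/10, 3/10, 1/5, 3/20] . pi = 0
  [1/10, 1/5, -19/20, 1/2, 1/20] . pi = 0
  [1/10, 3/10, 3/10, -9/10, 7/10] . pi = 0
  [1, 1, 1, 1, 1] . pi = 1

Solving yields:
  pi_0 = 13453/45194
  pi_1 = 9493/45194
  pi_2 = 8913/45194
  pi_3 = 5063/22597
  pi_4 = 3209/45194

Verification (pi * P):
  13453/45194*1/2 + 9493/45194*1/4 + 8913/45194*3/10 + 5063/22597*3/20 + 3209/45194*1/20 = 13453/45194 = pi_0  (ok)
  13453/45194*1/4 + 9493/45194*1/10 + 8913/45194*3/10 + 5063/22597*1/5 + 3209/45194*3/20 = 9493/45194 = pi_1  (ok)
  13453/45194*1/10 + 9493/45194*1/5 + 8913/45194*1/20 + 5063/22597*1/2 + 3209/45194*1/20 = 8913/45194 = pi_2  (ok)
  13453/45194*1/10 + 9493/45194*3/10 + 8913/45194*3/10 + 5063/22597*1/10 + 3209/45194*7/10 = 5063/22597 = pi_3  (ok)
  13453/45194*1/20 + 9493/45194*3/20 + 8913/45194*1/20 + 5063/22597*1/20 + 3209/45194*1/20 = 3209/45194 = pi_4  (ok)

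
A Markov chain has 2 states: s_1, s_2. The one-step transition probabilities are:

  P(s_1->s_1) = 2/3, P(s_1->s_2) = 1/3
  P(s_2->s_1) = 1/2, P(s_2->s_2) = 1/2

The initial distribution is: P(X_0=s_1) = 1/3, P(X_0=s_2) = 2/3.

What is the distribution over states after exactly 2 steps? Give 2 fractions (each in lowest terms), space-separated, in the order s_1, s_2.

Answer: 16/27 11/27

Derivation:
Propagating the distribution step by step (d_{t+1} = d_t * P):
d_0 = (s_1=1/3, s_2=2/3)
  d_1[s_1] = 1/3*2/3 + 2/3*1/2 = 5/9
  d_1[s_2] = 1/3*1/3 + 2/3*1/2 = 4/9
d_1 = (s_1=5/9, s_2=4/9)
  d_2[s_1] = 5/9*2/3 + 4/9*1/2 = 16/27
  d_2[s_2] = 5/9*1/3 + 4/9*1/2 = 11/27
d_2 = (s_1=16/27, s_2=11/27)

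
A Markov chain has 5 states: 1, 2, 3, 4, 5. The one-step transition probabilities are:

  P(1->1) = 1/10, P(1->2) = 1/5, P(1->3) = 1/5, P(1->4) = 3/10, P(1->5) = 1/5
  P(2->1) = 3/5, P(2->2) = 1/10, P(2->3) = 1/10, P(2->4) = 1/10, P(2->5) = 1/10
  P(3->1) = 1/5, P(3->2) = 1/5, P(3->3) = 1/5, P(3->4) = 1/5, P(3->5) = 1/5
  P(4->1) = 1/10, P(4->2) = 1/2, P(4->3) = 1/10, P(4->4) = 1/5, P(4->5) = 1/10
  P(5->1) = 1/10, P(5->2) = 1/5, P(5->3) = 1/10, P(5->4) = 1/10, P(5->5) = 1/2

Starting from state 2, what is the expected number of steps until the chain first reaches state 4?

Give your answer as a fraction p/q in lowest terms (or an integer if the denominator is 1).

Let h_i = expected steps to first reach 4 from state i.
Boundary: h_4 = 0.
First-step equations for the other states:
  h_1 = 1 + 1/10*h_1 + 1/5*h_2 + 1/5*h_3 + 3/10*h_4 + 1/5*h_5
  h_2 = 1 + 3/5*h_1 + 1/10*h_2 + 1/10*h_3 + 1/10*h_4 + 1/10*h_5
  h_3 = 1 + 1/5*h_1 + 1/5*h_2 + 1/5*h_3 + 1/5*h_4 + 1/5*h_5
  h_5 = 1 + 1/10*h_1 + 1/5*h_2 + 1/10*h_3 + 1/10*h_4 + 1/2*h_5

Substituting h_4 = 0 and rearranging gives the linear system (I - Q) h = 1:
  [9/10, -1/5, -1/5, -1/5] . (h_1, h_2, h_3, h_5) = 1
  [-3/5, 9/10, -1/10, -1/10] . (h_1, h_2, h_3, h_5) = 1
  [-1/5, -1/5, 4/5, -1/5] . (h_1, h_2, h_3, h_5) = 1
  [-1/10, -1/5, -1/10, 1/2] . (h_1, h_2, h_3, h_5) = 1

Solving yields:
  h_1 = 770/151
  h_2 = 884/151
  h_3 = 847/151
  h_5 = 979/151

Starting state is 2, so the expected hitting time is h_2 = 884/151.

Answer: 884/151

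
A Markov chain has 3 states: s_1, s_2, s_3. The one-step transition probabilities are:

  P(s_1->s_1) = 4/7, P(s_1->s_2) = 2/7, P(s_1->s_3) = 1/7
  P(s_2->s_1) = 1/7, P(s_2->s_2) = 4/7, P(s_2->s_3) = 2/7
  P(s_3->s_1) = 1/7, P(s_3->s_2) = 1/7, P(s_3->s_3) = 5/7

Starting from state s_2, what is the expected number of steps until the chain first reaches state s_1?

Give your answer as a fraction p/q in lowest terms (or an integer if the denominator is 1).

Answer: 7

Derivation:
Let h_i = expected steps to first reach s_1 from state i.
Boundary: h_s_1 = 0.
First-step equations for the other states:
  h_s_2 = 1 + 1/7*h_s_1 + 4/7*h_s_2 + 2/7*h_s_3
  h_s_3 = 1 + 1/7*h_s_1 + 1/7*h_s_2 + 5/7*h_s_3

Substituting h_s_1 = 0 and rearranging gives the linear system (I - Q) h = 1:
  [3/7, -2/7] . (h_s_2, h_s_3) = 1
  [-1/7, 2/7] . (h_s_2, h_s_3) = 1

Solving yields:
  h_s_2 = 7
  h_s_3 = 7

Starting state is s_2, so the expected hitting time is h_s_2 = 7.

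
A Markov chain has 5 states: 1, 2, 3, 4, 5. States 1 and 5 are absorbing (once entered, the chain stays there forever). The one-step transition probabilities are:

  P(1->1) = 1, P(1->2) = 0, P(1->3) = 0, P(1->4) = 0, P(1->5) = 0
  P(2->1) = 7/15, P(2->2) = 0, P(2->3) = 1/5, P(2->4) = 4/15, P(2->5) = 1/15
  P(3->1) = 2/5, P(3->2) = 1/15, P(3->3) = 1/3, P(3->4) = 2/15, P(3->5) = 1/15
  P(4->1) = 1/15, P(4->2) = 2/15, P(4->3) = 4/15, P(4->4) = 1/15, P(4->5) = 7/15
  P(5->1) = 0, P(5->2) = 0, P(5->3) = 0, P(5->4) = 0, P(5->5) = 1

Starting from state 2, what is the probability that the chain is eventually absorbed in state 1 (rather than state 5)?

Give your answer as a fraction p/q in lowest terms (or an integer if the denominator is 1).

Let a_i = P(absorbed in 1 | start in state i).
Boundary conditions: a_1 = 1, a_5 = 0.
For each transient state i, a_i = sum_j P(i->j) * a_j:
  a_2 = 7/15*a_1 + 0*a_2 + 1/5*a_3 + 4/15*a_4 + 1/15*a_5
  a_3 = 2/5*a_1 + 1/15*a_2 + 1/3*a_3 + 2/15*a_4 + 1/15*a_5
  a_4 = 1/15*a_1 + 2/15*a_2 + 4/15*a_3 + 1/15*a_4 + 7/15*a_5

Substituting a_1 = 1 and a_5 = 0, rearrange to (I - Q) a = r where r[i] = P(i -> 1):
  [1, -1/5, -4/15] . (a_2, a_3, a_4) = 7/15
  [-1/15, 2/3, -2/15] . (a_2, a_3, a_4) = 2/5
  [-2/15, -4/15, 14/15] . (a_2, a_3, a_4) = 1/15

Solving yields:
  a_2 = 659/915
  a_3 = 686/915
  a_4 = 237/610

Starting state is 2, so the absorption probability is a_2 = 659/915.

Answer: 659/915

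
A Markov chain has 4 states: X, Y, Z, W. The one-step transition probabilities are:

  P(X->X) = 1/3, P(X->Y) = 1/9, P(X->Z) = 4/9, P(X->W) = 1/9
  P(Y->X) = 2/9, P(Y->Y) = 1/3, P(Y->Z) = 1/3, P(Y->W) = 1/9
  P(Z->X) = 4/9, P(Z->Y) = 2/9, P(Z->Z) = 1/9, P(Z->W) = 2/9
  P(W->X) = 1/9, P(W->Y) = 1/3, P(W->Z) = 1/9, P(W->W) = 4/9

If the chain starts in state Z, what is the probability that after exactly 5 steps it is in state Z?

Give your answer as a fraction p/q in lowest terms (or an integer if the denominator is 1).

Answer: 15361/59049

Derivation:
Computing P^5 by repeated multiplication:
P^1 =
  X: [1/3, 1/9, 4/9, 1/9]
  Y: [2/9, 1/3, 1/3, 1/9]
  Z: [4/9, 2/9, 1/9, 2/9]
  W: [1/9, 1/3, 1/9, 4/9]
P^2 =
  X: [28/81, 17/81, 20/81, 16/81]
  Y: [25/81, 20/81, 7/27, 5/27]
  Z: [22/81, 2/9, 25/81, 16/81]
  W: [17/81, 8/27, 2/9, 22/81]
P^3 =
  X: [214/729, 167/729, 199/729, 149/729]
  Y: [214/729, 172/729, 196/729, 49/243]
  Z: [218/729, 58/243, 61/243, 154/729]
  W: [193/729, 191/729, 20/81, 55/243]
P^4 =
  X: [1921/6561, 520/2187, 1705/6561, 1375/6561]
  Y: [71/243, 521/2187, 1715/6561, 1366/6561]
  Z: [1888/6561, 1568/6561, 577/2187, 458/2187]
  W: [1846/6561, 1621/6561, 1690/6561, 52/243]
P^5 =
  X: [17078/59049, 4712/19683, 572/2187, 12391/59049]
  Y: [5701/19683, 14134/59049, 5146/19683, 12374/59049]
  Z: [17098/59049, 14176/59049, 15361/59049, 4138/19683]
  W: [5648/19683, 1589/6561, 15341/59049, 12463/59049]

(P^5)[Z -> Z] = 15361/59049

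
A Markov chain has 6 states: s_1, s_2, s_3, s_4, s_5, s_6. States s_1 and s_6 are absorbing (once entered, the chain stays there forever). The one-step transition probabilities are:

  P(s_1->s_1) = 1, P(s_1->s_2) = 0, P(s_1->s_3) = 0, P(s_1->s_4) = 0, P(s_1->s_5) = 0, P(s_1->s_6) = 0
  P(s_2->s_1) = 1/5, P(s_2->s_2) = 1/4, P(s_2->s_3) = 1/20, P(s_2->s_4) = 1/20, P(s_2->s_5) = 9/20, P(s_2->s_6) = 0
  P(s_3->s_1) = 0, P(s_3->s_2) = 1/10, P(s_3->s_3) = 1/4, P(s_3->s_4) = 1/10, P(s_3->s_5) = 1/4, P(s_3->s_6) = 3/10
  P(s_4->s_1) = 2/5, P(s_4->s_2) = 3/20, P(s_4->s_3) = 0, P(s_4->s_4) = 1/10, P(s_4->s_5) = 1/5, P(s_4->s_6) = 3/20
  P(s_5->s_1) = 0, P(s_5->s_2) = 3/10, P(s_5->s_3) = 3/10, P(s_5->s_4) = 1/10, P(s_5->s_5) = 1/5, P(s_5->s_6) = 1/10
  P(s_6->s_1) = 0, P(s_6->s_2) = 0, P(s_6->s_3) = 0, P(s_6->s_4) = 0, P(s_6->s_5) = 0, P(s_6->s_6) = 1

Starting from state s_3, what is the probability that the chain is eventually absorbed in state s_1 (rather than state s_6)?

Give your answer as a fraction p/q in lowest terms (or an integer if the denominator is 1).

Let a_i = P(absorbed in s_1 | start in state i).
Boundary conditions: a_s_1 = 1, a_s_6 = 0.
For each transient state i, a_i = sum_j P(i->j) * a_j:
  a_s_2 = 1/5*a_s_1 + 1/4*a_s_2 + 1/20*a_s_3 + 1/20*a_s_4 + 9/20*a_s_5 + 0*a_s_6
  a_s_3 = 0*a_s_1 + 1/10*a_s_2 + 1/4*a_s_3 + 1/10*a_s_4 + 1/4*a_s_5 + 3/10*a_s_6
  a_s_4 = 2/5*a_s_1 + 3/20*a_s_2 + 0*a_s_3 + 1/10*a_s_4 + 1/5*a_s_5 + 3/20*a_s_6
  a_s_5 = 0*a_s_1 + 3/10*a_s_2 + 3/10*a_s_3 + 1/10*a_s_4 + 1/5*a_s_5 + 1/10*a_s_6

Substituting a_s_1 = 1 and a_s_6 = 0, rearrange to (I - Q) a = r where r[i] = P(i -> s_1):
  [3/4, -1/20, -1/20, -9/20] . (a_s_2, a_s_3, a_s_4, a_s_5) = 1/5
  [-1/10, 3/4, -1/10, -1/4] . (a_s_2, a_s_3, a_s_4, a_s_5) = 0
  [-3/20, 0, 9/10, -1/5] . (a_s_2, a_s_3, a_s_4, a_s_5) = 2/5
  [-3/10, -3/10, -1/10, 4/5] . (a_s_2, a_s_3, a_s_4, a_s_5) = 0

Solving yields:
  a_s_2 = 9744/17105
  a_s_3 = 5028/17105
  a_s_4 = 10756/17105
  a_s_5 = 6884/17105

Starting state is s_3, so the absorption probability is a_s_3 = 5028/17105.

Answer: 5028/17105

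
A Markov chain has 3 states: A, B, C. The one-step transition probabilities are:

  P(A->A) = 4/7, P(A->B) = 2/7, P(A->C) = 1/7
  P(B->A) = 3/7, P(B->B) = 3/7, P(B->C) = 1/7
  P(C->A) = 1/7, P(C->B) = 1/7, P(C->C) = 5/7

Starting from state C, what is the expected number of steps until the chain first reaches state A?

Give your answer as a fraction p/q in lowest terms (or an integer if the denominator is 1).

Answer: 5

Derivation:
Let h_i = expected steps to first reach A from state i.
Boundary: h_A = 0.
First-step equations for the other states:
  h_B = 1 + 3/7*h_A + 3/7*h_B + 1/7*h_C
  h_C = 1 + 1/7*h_A + 1/7*h_B + 5/7*h_C

Substituting h_A = 0 and rearranging gives the linear system (I - Q) h = 1:
  [4/7, -1/7] . (h_B, h_C) = 1
  [-1/7, 2/7] . (h_B, h_C) = 1

Solving yields:
  h_B = 3
  h_C = 5

Starting state is C, so the expected hitting time is h_C = 5.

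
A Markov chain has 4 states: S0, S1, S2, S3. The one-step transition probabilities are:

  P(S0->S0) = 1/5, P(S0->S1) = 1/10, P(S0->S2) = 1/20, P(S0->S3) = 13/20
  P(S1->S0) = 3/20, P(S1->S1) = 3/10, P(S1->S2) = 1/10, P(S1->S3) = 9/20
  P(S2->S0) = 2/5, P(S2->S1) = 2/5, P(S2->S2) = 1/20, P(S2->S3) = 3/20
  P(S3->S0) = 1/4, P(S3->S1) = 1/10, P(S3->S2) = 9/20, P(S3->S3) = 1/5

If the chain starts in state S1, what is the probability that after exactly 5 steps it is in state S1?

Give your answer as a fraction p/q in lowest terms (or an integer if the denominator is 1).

Computing P^5 by repeated multiplication:
P^1 =
  S0: [1/5, 1/10, 1/20, 13/20]
  S1: [3/20, 3/10, 1/10, 9/20]
  S2: [2/5, 2/5, 1/20, 3/20]
  S3: [1/4, 1/10, 9/20, 1/5]
P^2 =
  S0: [19/80, 27/200, 63/200, 5/16]
  S1: [91/400, 19/100, 49/200, 27/80]
  S2: [79/400, 39/200, 13/100, 191/400]
  S3: [59/200, 51/200, 27/200, 63/200]
P^3 =
  S0: [87/320, 443/2000, 727/4000, 2599/8000]
  S1: [2051/8000, 423/2000, 389/2000, 2701/8000]
  S2: [1921/8000, 89/500, 1003/4000, 2649/8000]
  S3: [23/100, 383/2000, 151/800, 1559/4000]
P^4 =
  S0: [38643/160000, 7953/40000, 7641/40000, 58981/160000]
  S1: [39233/160000, 4013/20000, 313/1600, 57363/160000]
  S2: [41249/160000, 8433/40000, 3827/20000, 54403/160000]
  S3: [19813/80000, 7797/40000, 8619/40000, 5471/16000]
P^5 =
  S0: [31577/128000, 78829/400000, 33183/160000, 1116283/3200000]
  S1: [790459/3200000, 79527/400000, 2543/12500, 1122317/3200000]
  S2: [156627/640000, 19957/100000, 157239/800000, 229857/640000]
  S3: [400713/1600000, 81451/400000, 157217/800000, 559049/1600000]

(P^5)[S1 -> S1] = 79527/400000

Answer: 79527/400000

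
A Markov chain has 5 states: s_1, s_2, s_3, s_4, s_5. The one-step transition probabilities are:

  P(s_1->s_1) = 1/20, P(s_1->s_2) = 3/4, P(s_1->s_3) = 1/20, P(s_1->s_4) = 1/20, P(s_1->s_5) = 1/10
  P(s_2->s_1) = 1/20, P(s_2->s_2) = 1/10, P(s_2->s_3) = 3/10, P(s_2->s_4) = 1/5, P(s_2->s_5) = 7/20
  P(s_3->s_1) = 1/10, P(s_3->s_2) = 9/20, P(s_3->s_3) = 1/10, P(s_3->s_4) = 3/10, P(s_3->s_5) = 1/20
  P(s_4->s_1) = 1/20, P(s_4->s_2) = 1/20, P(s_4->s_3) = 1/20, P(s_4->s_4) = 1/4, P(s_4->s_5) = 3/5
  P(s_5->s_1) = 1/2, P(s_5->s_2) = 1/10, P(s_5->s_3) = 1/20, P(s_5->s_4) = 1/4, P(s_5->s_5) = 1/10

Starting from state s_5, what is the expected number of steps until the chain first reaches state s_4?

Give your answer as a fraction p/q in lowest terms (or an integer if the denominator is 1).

Let h_i = expected steps to first reach s_4 from state i.
Boundary: h_s_4 = 0.
First-step equations for the other states:
  h_s_1 = 1 + 1/20*h_s_1 + 3/4*h_s_2 + 1/20*h_s_3 + 1/20*h_s_4 + 1/10*h_s_5
  h_s_2 = 1 + 1/20*h_s_1 + 1/10*h_s_2 + 3/10*h_s_3 + 1/5*h_s_4 + 7/20*h_s_5
  h_s_3 = 1 + 1/10*h_s_1 + 9/20*h_s_2 + 1/10*h_s_3 + 3/10*h_s_4 + 1/20*h_s_5
  h_s_5 = 1 + 1/2*h_s_1 + 1/10*h_s_2 + 1/20*h_s_3 + 1/4*h_s_4 + 1/10*h_s_5

Substituting h_s_4 = 0 and rearranging gives the linear system (I - Q) h = 1:
  [19/20, -3/4, -1/20, -1/10] . (h_s_1, h_s_2, h_s_3, h_s_5) = 1
  [-1/20, 9/10, -3/10, -7/20] . (h_s_1, h_s_2, h_s_3, h_s_5) = 1
  [-1/10, -9/20, 9/10, -1/20] . (h_s_1, h_s_2, h_s_3, h_s_5) = 1
  [-1/2, -1/10, -1/20, 9/10] . (h_s_1, h_s_2, h_s_3, h_s_5) = 1

Solving yields:
  h_s_1 = 143100/25243
  h_s_2 = 123100/25243
  h_s_3 = 112580/25243
  h_s_5 = 127480/25243

Starting state is s_5, so the expected hitting time is h_s_5 = 127480/25243.

Answer: 127480/25243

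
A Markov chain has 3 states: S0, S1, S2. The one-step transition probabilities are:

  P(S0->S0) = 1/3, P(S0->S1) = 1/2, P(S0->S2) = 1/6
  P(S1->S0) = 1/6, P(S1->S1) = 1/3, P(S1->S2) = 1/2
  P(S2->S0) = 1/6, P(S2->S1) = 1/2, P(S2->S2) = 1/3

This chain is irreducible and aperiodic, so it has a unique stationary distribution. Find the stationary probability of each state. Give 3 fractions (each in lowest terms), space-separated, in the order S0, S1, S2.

The stationary distribution satisfies pi = pi * P, i.e.:
  pi_S0 = 1/3*pi_S0 + 1/6*pi_S1 + 1/6*pi_S2
  pi_S1 = 1/2*pi_S0 + 1/3*pi_S1 + 1/2*pi_S2
  pi_S2 = 1/6*pi_S0 + 1/2*pi_S1 + 1/3*pi_S2
with normalization: pi_S0 + pi_S1 + pi_S2 = 1.

Using the first 2 balance equations plus normalization, the linear system A*pi = b is:
  [-2/3, 1/6, 1/6] . pi = 0
  [1/2, -2/3, 1/2] . pi = 0
  [1, 1, 1] . pi = 1

Solving yields:
  pi_S0 = 1/5
  pi_S1 = 3/7
  pi_S2 = 13/35

Verification (pi * P):
  1/5*1/3 + 3/7*1/6 + 13/35*1/6 = 1/5 = pi_S0  (ok)
  1/5*1/2 + 3/7*1/3 + 13/35*1/2 = 3/7 = pi_S1  (ok)
  1/5*1/6 + 3/7*1/2 + 13/35*1/3 = 13/35 = pi_S2  (ok)

Answer: 1/5 3/7 13/35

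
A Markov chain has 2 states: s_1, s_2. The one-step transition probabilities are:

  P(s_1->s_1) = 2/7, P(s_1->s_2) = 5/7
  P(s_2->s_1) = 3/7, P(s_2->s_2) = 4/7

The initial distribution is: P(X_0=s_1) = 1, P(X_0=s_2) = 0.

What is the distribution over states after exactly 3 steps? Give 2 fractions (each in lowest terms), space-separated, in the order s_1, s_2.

Answer: 128/343 215/343

Derivation:
Propagating the distribution step by step (d_{t+1} = d_t * P):
d_0 = (s_1=1, s_2=0)
  d_1[s_1] = 1*2/7 + 0*3/7 = 2/7
  d_1[s_2] = 1*5/7 + 0*4/7 = 5/7
d_1 = (s_1=2/7, s_2=5/7)
  d_2[s_1] = 2/7*2/7 + 5/7*3/7 = 19/49
  d_2[s_2] = 2/7*5/7 + 5/7*4/7 = 30/49
d_2 = (s_1=19/49, s_2=30/49)
  d_3[s_1] = 19/49*2/7 + 30/49*3/7 = 128/343
  d_3[s_2] = 19/49*5/7 + 30/49*4/7 = 215/343
d_3 = (s_1=128/343, s_2=215/343)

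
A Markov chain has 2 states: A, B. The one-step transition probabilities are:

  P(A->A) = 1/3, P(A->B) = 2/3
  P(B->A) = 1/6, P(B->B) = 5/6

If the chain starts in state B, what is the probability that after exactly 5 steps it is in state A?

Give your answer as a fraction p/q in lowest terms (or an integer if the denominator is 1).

Answer: 1555/7776

Derivation:
Computing P^5 by repeated multiplication:
P^1 =
  A: [1/3, 2/3]
  B: [1/6, 5/6]
P^2 =
  A: [2/9, 7/9]
  B: [7/36, 29/36]
P^3 =
  A: [11/54, 43/54]
  B: [43/216, 173/216]
P^4 =
  A: [65/324, 259/324]
  B: [259/1296, 1037/1296]
P^5 =
  A: [389/1944, 1555/1944]
  B: [1555/7776, 6221/7776]

(P^5)[B -> A] = 1555/7776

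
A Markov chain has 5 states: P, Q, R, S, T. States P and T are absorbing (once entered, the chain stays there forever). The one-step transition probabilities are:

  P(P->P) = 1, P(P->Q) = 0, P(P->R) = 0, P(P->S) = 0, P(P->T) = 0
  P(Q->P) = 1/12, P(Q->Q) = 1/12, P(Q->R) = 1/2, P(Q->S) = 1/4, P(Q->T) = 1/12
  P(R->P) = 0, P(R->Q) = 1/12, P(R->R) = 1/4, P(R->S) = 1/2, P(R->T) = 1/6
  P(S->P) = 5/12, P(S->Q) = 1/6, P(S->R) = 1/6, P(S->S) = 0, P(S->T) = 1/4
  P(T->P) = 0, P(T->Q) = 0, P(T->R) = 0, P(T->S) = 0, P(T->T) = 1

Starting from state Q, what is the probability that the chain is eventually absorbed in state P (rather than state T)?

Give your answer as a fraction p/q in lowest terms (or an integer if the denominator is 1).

Answer: 137/284

Derivation:
Let a_i = P(absorbed in P | start in state i).
Boundary conditions: a_P = 1, a_T = 0.
For each transient state i, a_i = sum_j P(i->j) * a_j:
  a_Q = 1/12*a_P + 1/12*a_Q + 1/2*a_R + 1/4*a_S + 1/12*a_T
  a_R = 0*a_P + 1/12*a_Q + 1/4*a_R + 1/2*a_S + 1/6*a_T
  a_S = 5/12*a_P + 1/6*a_Q + 1/6*a_R + 0*a_S + 1/4*a_T

Substituting a_P = 1 and a_T = 0, rearrange to (I - Q) a = r where r[i] = P(i -> P):
  [11/12, -1/2, -1/4] . (a_Q, a_R, a_S) = 1/12
  [-1/12, 3/4, -1/2] . (a_Q, a_R, a_S) = 0
  [-1/6, -1/6, 1] . (a_Q, a_R, a_S) = 5/12

Solving yields:
  a_Q = 137/284
  a_R = 123/284
  a_S = 485/852

Starting state is Q, so the absorption probability is a_Q = 137/284.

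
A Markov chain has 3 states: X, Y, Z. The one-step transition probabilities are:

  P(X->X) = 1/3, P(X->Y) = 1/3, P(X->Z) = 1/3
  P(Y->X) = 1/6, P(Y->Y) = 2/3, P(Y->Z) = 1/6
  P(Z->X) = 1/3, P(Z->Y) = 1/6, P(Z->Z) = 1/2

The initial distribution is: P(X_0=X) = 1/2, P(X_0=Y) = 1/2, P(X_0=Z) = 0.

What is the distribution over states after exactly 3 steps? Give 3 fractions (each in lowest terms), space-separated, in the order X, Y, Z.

Propagating the distribution step by step (d_{t+1} = d_t * P):
d_0 = (X=1/2, Y=1/2, Z=0)
  d_1[X] = 1/2*1/3 + 1/2*1/6 + 0*1/3 = 1/4
  d_1[Y] = 1/2*1/3 + 1/2*2/3 + 0*1/6 = 1/2
  d_1[Z] = 1/2*1/3 + 1/2*1/6 + 0*1/2 = 1/4
d_1 = (X=1/4, Y=1/2, Z=1/4)
  d_2[X] = 1/4*1/3 + 1/2*1/6 + 1/4*1/3 = 1/4
  d_2[Y] = 1/4*1/3 + 1/2*2/3 + 1/4*1/6 = 11/24
  d_2[Z] = 1/4*1/3 + 1/2*1/6 + 1/4*1/2 = 7/24
d_2 = (X=1/4, Y=11/24, Z=7/24)
  d_3[X] = 1/4*1/3 + 11/24*1/6 + 7/24*1/3 = 37/144
  d_3[Y] = 1/4*1/3 + 11/24*2/3 + 7/24*1/6 = 7/16
  d_3[Z] = 1/4*1/3 + 11/24*1/6 + 7/24*1/2 = 11/36
d_3 = (X=37/144, Y=7/16, Z=11/36)

Answer: 37/144 7/16 11/36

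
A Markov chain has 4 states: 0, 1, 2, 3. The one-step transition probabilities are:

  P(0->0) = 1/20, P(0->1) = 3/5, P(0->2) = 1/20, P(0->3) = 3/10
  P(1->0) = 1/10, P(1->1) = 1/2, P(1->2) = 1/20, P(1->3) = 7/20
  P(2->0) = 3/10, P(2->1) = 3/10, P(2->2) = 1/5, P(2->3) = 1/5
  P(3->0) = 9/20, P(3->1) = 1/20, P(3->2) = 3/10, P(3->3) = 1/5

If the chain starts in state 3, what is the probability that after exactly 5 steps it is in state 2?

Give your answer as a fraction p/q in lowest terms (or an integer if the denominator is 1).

Answer: 224623/1600000

Derivation:
Computing P^5 by repeated multiplication:
P^1 =
  0: [1/20, 3/5, 1/20, 3/10]
  1: [1/10, 1/2, 1/20, 7/20]
  2: [3/10, 3/10, 1/5, 1/5]
  3: [9/20, 1/20, 3/10, 1/5]
P^2 =
  0: [17/80, 9/25, 53/400, 59/200]
  1: [91/400, 137/400, 29/200, 57/200]
  2: [39/200, 2/5, 13/100, 11/40]
  3: [83/400, 79/200, 29/200, 101/400]
P^3 =
  0: [1753/8000, 181/500, 1149/8000, 1101/4000]
  1: [1739/8000, 731/2000, 143/1000, 2193/8000]
  2: [17/80, 1479/4000, 553/4000, 559/2000]
  3: [207/1000, 121/320, 1079/8000, 7/25]
P^4 =
  0: [34257/160000, 14773/40000, 22457/160000, 22097/80000]
  1: [8547/40000, 11833/32000, 22397/160000, 177/640]
  2: [4297/20000, 14713/40000, 11249/80000, 22137/80000]
  3: [1717/8000, 14709/40000, 22437/160000, 44387/160000]
P^5 =
  0: [684929/3200000, 59047/160000, 448341/3200000, 88579/320000]
  1: [13703/64000, 590269/1600000, 448441/3200000, 885871/3200000]
  2: [342767/1600000, 590147/1600000, 14027/100000, 221327/800000]
  3: [686117/3200000, 1179449/3200000, 224623/1600000, 221297/800000]

(P^5)[3 -> 2] = 224623/1600000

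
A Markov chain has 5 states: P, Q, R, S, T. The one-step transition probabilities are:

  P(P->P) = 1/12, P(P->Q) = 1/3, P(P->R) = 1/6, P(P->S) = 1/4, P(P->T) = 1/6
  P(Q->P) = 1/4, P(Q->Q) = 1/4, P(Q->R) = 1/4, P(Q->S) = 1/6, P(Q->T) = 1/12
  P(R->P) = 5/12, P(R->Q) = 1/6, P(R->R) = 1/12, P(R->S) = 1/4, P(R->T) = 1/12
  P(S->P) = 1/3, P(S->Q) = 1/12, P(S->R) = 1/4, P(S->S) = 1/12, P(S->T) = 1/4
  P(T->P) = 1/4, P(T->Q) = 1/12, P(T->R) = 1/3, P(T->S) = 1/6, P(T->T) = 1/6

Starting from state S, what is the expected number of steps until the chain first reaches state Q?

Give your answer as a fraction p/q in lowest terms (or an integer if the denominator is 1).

Answer: 5524/927

Derivation:
Let h_i = expected steps to first reach Q from state i.
Boundary: h_Q = 0.
First-step equations for the other states:
  h_P = 1 + 1/12*h_P + 1/3*h_Q + 1/6*h_R + 1/4*h_S + 1/6*h_T
  h_R = 1 + 5/12*h_P + 1/6*h_Q + 1/12*h_R + 1/4*h_S + 1/12*h_T
  h_S = 1 + 1/3*h_P + 1/12*h_Q + 1/4*h_R + 1/12*h_S + 1/4*h_T
  h_T = 1 + 1/4*h_P + 1/12*h_Q + 1/3*h_R + 1/6*h_S + 1/6*h_T

Substituting h_Q = 0 and rearranging gives the linear system (I - Q) h = 1:
  [11/12, -1/6, -1/4, -1/6] . (h_P, h_R, h_S, h_T) = 1
  [-5/12, 11/12, -1/4, -1/12] . (h_P, h_R, h_S, h_T) = 1
  [-1/3, -1/4, 11/12, -1/4] . (h_P, h_R, h_S, h_T) = 1
  [-1/4, -1/3, -1/6, 5/6] . (h_P, h_R, h_S, h_T) = 1

Solving yields:
  h_P = 4448/927
  h_R = 1682/309
  h_S = 5524/927
  h_T = 5570/927

Starting state is S, so the expected hitting time is h_S = 5524/927.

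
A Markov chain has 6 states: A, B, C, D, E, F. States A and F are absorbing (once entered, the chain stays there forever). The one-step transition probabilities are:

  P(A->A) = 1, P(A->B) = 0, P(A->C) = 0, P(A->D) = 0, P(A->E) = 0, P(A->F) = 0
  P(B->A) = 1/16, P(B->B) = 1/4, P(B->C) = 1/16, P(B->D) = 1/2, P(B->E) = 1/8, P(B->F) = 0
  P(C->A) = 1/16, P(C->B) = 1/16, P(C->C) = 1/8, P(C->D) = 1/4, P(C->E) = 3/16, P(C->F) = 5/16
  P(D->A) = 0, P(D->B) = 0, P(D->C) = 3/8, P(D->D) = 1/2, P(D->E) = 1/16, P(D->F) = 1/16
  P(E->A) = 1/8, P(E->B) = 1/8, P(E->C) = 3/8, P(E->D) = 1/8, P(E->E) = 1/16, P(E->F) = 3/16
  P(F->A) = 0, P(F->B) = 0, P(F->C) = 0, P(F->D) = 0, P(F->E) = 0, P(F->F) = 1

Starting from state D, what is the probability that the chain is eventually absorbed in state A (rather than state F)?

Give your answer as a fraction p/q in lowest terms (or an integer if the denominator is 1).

Answer: 208/1113

Derivation:
Let a_i = P(absorbed in A | start in state i).
Boundary conditions: a_A = 1, a_F = 0.
For each transient state i, a_i = sum_j P(i->j) * a_j:
  a_B = 1/16*a_A + 1/4*a_B + 1/16*a_C + 1/2*a_D + 1/8*a_E + 0*a_F
  a_C = 1/16*a_A + 1/16*a_B + 1/8*a_C + 1/4*a_D + 3/16*a_E + 5/16*a_F
  a_D = 0*a_A + 0*a_B + 3/8*a_C + 1/2*a_D + 1/16*a_E + 1/16*a_F
  a_E = 1/8*a_A + 1/8*a_B + 3/8*a_C + 1/8*a_D + 1/16*a_E + 3/16*a_F

Substituting a_A = 1 and a_F = 0, rearrange to (I - Q) a = r where r[i] = P(i -> A):
  [3/4, -1/16, -1/2, -1/8] . (a_B, a_C, a_D, a_E) = 1/16
  [-1/16, 7/8, -1/4, -3/16] . (a_B, a_C, a_D, a_E) = 1/16
  [0, -3/8, 1/2, -1/16] . (a_B, a_C, a_D, a_E) = 0
  [-1/8, -3/8, -1/8, 15/16] . (a_B, a_C, a_D, a_E) = 1/8

Solving yields:
  a_B = 1507/5565
  a_C = 377/1855
  a_D = 208/1113
  a_E = 1534/5565

Starting state is D, so the absorption probability is a_D = 208/1113.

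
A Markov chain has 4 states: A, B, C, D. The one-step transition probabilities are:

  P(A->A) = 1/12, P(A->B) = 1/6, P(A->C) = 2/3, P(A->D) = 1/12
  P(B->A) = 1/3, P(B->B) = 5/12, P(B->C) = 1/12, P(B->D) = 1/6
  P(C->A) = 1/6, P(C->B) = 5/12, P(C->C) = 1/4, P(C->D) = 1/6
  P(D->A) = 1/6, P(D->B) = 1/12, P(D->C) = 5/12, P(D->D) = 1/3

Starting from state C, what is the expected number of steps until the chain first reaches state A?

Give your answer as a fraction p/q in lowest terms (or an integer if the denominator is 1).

Answer: 40/9

Derivation:
Let h_i = expected steps to first reach A from state i.
Boundary: h_A = 0.
First-step equations for the other states:
  h_B = 1 + 1/3*h_A + 5/12*h_B + 1/12*h_C + 1/6*h_D
  h_C = 1 + 1/6*h_A + 5/12*h_B + 1/4*h_C + 1/6*h_D
  h_D = 1 + 1/6*h_A + 1/12*h_B + 5/12*h_C + 1/3*h_D

Substituting h_A = 0 and rearranging gives the linear system (I - Q) h = 1:
  [7/12, -1/12, -1/6] . (h_B, h_C, h_D) = 1
  [-5/12, 3/4, -1/6] . (h_B, h_C, h_D) = 1
  [-1/12, -5/12, 2/3] . (h_B, h_C, h_D) = 1

Solving yields:
  h_B = 100/27
  h_C = 40/9
  h_D = 128/27

Starting state is C, so the expected hitting time is h_C = 40/9.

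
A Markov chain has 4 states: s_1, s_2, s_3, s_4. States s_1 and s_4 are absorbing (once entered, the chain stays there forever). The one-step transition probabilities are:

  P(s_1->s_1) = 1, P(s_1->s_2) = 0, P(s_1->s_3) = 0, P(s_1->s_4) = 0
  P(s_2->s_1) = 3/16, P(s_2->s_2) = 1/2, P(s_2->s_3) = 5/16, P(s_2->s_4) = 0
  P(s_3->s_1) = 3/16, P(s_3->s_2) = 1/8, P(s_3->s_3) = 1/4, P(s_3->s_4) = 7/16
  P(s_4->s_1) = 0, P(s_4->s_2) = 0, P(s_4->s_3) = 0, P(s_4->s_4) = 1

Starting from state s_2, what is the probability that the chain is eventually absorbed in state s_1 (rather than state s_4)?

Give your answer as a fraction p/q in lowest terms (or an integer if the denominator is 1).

Answer: 51/86

Derivation:
Let a_i = P(absorbed in s_1 | start in state i).
Boundary conditions: a_s_1 = 1, a_s_4 = 0.
For each transient state i, a_i = sum_j P(i->j) * a_j:
  a_s_2 = 3/16*a_s_1 + 1/2*a_s_2 + 5/16*a_s_3 + 0*a_s_4
  a_s_3 = 3/16*a_s_1 + 1/8*a_s_2 + 1/4*a_s_3 + 7/16*a_s_4

Substituting a_s_1 = 1 and a_s_4 = 0, rearrange to (I - Q) a = r where r[i] = P(i -> s_1):
  [1/2, -5/16] . (a_s_2, a_s_3) = 3/16
  [-1/8, 3/4] . (a_s_2, a_s_3) = 3/16

Solving yields:
  a_s_2 = 51/86
  a_s_3 = 15/43

Starting state is s_2, so the absorption probability is a_s_2 = 51/86.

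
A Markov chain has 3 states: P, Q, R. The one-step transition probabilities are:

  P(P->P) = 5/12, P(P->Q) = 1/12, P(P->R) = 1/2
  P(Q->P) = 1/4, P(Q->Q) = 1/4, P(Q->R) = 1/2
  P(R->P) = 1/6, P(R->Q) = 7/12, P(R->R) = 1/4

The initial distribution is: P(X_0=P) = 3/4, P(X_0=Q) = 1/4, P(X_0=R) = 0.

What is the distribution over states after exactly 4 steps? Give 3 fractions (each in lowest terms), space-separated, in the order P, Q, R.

Answer: 899/3456 295/864 51/128

Derivation:
Propagating the distribution step by step (d_{t+1} = d_t * P):
d_0 = (P=3/4, Q=1/4, R=0)
  d_1[P] = 3/4*5/12 + 1/4*1/4 + 0*1/6 = 3/8
  d_1[Q] = 3/4*1/12 + 1/4*1/4 + 0*7/12 = 1/8
  d_1[R] = 3/4*1/2 + 1/4*1/2 + 0*1/4 = 1/2
d_1 = (P=3/8, Q=1/8, R=1/2)
  d_2[P] = 3/8*5/12 + 1/8*1/4 + 1/2*1/6 = 13/48
  d_2[Q] = 3/8*1/12 + 1/8*1/4 + 1/2*7/12 = 17/48
  d_2[R] = 3/8*1/2 + 1/8*1/2 + 1/2*1/4 = 3/8
d_2 = (P=13/48, Q=17/48, R=3/8)
  d_3[P] = 13/48*5/12 + 17/48*1/4 + 3/8*1/6 = 19/72
  d_3[Q] = 13/48*1/12 + 17/48*1/4 + 3/8*7/12 = 95/288
  d_3[R] = 13/48*1/2 + 17/48*1/2 + 3/8*1/4 = 13/32
d_3 = (P=19/72, Q=95/288, R=13/32)
  d_4[P] = 19/72*5/12 + 95/288*1/4 + 13/32*1/6 = 899/3456
  d_4[Q] = 19/72*1/12 + 95/288*1/4 + 13/32*7/12 = 295/864
  d_4[R] = 19/72*1/2 + 95/288*1/2 + 13/32*1/4 = 51/128
d_4 = (P=899/3456, Q=295/864, R=51/128)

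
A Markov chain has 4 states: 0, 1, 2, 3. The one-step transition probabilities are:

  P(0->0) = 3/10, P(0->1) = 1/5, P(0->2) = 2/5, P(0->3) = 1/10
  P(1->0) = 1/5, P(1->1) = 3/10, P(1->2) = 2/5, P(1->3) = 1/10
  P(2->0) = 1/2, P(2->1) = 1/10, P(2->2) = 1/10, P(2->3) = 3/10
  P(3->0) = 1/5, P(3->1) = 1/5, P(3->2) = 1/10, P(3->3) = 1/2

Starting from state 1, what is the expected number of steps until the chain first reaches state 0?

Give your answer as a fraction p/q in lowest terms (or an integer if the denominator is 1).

Answer: 40/11

Derivation:
Let h_i = expected steps to first reach 0 from state i.
Boundary: h_0 = 0.
First-step equations for the other states:
  h_1 = 1 + 1/5*h_0 + 3/10*h_1 + 2/5*h_2 + 1/10*h_3
  h_2 = 1 + 1/2*h_0 + 1/10*h_1 + 1/10*h_2 + 3/10*h_3
  h_3 = 1 + 1/5*h_0 + 1/5*h_1 + 1/10*h_2 + 1/2*h_3

Substituting h_0 = 0 and rearranging gives the linear system (I - Q) h = 1:
  [7/10, -2/5, -1/10] . (h_1, h_2, h_3) = 1
  [-1/10, 9/10, -3/10] . (h_1, h_2, h_3) = 1
  [-1/5, -1/10, 1/2] . (h_1, h_2, h_3) = 1

Solving yields:
  h_1 = 40/11
  h_2 = 20/7
  h_3 = 310/77

Starting state is 1, so the expected hitting time is h_1 = 40/11.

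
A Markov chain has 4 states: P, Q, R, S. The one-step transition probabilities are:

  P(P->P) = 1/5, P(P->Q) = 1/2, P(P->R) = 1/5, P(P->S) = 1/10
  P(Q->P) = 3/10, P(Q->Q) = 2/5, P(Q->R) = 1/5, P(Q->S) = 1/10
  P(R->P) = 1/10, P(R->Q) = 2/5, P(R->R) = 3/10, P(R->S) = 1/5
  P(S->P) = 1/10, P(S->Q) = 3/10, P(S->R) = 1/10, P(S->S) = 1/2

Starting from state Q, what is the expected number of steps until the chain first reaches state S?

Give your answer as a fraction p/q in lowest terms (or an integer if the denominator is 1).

Let h_i = expected steps to first reach S from state i.
Boundary: h_S = 0.
First-step equations for the other states:
  h_P = 1 + 1/5*h_P + 1/2*h_Q + 1/5*h_R + 1/10*h_S
  h_Q = 1 + 3/10*h_P + 2/5*h_Q + 1/5*h_R + 1/10*h_S
  h_R = 1 + 1/10*h_P + 2/5*h_Q + 3/10*h_R + 1/5*h_S

Substituting h_S = 0 and rearranging gives the linear system (I - Q) h = 1:
  [4/5, -1/2, -1/5] . (h_P, h_Q, h_R) = 1
  [-3/10, 3/5, -1/5] . (h_P, h_Q, h_R) = 1
  [-1/10, -2/5, 7/10] . (h_P, h_Q, h_R) = 1

Solving yields:
  h_P = 90/11
  h_Q = 90/11
  h_R = 80/11

Starting state is Q, so the expected hitting time is h_Q = 90/11.

Answer: 90/11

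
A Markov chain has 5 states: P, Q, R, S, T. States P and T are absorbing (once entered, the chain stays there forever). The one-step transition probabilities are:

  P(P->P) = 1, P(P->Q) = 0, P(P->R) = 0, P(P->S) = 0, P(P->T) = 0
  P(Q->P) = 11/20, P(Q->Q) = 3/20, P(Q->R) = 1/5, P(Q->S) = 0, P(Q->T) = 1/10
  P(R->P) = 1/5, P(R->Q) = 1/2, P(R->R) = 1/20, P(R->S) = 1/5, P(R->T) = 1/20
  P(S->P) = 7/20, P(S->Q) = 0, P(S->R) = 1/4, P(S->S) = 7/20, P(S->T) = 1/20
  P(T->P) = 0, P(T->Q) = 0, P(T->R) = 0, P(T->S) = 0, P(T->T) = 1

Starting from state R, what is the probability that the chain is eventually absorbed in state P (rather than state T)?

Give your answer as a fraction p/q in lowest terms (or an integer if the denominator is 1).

Answer: 310/371

Derivation:
Let a_i = P(absorbed in P | start in state i).
Boundary conditions: a_P = 1, a_T = 0.
For each transient state i, a_i = sum_j P(i->j) * a_j:
  a_Q = 11/20*a_P + 3/20*a_Q + 1/5*a_R + 0*a_S + 1/10*a_T
  a_R = 1/5*a_P + 1/2*a_Q + 1/20*a_R + 1/5*a_S + 1/20*a_T
  a_S = 7/20*a_P + 0*a_Q + 1/4*a_R + 7/20*a_S + 1/20*a_T

Substituting a_P = 1 and a_T = 0, rearrange to (I - Q) a = r where r[i] = P(i -> P):
  [17/20, -1/5, 0] . (a_Q, a_R, a_S) = 11/20
  [-1/2, 19/20, -1/5] . (a_Q, a_R, a_S) = 1/5
  [0, -1/4, 13/20] . (a_Q, a_R, a_S) = 7/20

Solving yields:
  a_Q = 313/371
  a_R = 310/371
  a_S = 319/371

Starting state is R, so the absorption probability is a_R = 310/371.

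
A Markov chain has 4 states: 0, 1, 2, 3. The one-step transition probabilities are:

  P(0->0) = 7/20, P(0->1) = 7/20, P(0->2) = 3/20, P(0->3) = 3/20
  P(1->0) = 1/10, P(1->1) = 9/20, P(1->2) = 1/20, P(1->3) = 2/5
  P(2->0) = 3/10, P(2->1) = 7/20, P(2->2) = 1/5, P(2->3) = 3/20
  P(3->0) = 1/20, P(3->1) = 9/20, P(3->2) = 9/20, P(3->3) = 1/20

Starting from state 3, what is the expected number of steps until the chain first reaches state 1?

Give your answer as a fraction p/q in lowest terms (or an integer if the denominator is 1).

Answer: 5/2

Derivation:
Let h_i = expected steps to first reach 1 from state i.
Boundary: h_1 = 0.
First-step equations for the other states:
  h_0 = 1 + 7/20*h_0 + 7/20*h_1 + 3/20*h_2 + 3/20*h_3
  h_2 = 1 + 3/10*h_0 + 7/20*h_1 + 1/5*h_2 + 3/20*h_3
  h_3 = 1 + 1/20*h_0 + 9/20*h_1 + 9/20*h_2 + 1/20*h_3

Substituting h_1 = 0 and rearranging gives the linear system (I - Q) h = 1:
  [13/20, -3/20, -3/20] . (h_0, h_2, h_3) = 1
  [-3/10, 4/5, -3/20] . (h_0, h_2, h_3) = 1
  [-1/20, -9/20, 19/20] . (h_0, h_2, h_3) = 1

Solving yields:
  h_0 = 11/4
  h_2 = 11/4
  h_3 = 5/2

Starting state is 3, so the expected hitting time is h_3 = 5/2.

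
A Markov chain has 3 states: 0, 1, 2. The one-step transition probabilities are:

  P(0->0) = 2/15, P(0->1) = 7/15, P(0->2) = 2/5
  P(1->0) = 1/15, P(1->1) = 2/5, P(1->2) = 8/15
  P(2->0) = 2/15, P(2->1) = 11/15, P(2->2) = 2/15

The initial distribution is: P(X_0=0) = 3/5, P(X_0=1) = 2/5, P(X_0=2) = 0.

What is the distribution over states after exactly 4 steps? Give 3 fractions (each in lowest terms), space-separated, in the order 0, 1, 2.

Propagating the distribution step by step (d_{t+1} = d_t * P):
d_0 = (0=3/5, 1=2/5, 2=0)
  d_1[0] = 3/5*2/15 + 2/5*1/15 + 0*2/15 = 8/75
  d_1[1] = 3/5*7/15 + 2/5*2/5 + 0*11/15 = 11/25
  d_1[2] = 3/5*2/5 + 2/5*8/15 + 0*2/15 = 34/75
d_1 = (0=8/75, 1=11/25, 2=34/75)
  d_2[0] = 8/75*2/15 + 11/25*1/15 + 34/75*2/15 = 13/125
  d_2[1] = 8/75*7/15 + 11/25*2/5 + 34/75*11/15 = 628/1125
  d_2[2] = 8/75*2/5 + 11/25*8/15 + 34/75*2/15 = 76/225
d_2 = (0=13/125, 1=628/1125, 2=76/225)
  d_3[0] = 13/125*2/15 + 628/1125*1/15 + 76/225*2/15 = 1622/16875
  d_3[1] = 13/125*7/15 + 628/1125*2/5 + 76/225*11/15 = 8767/16875
  d_3[2] = 13/125*2/5 + 628/1125*8/15 + 76/225*2/15 = 2162/5625
d_3 = (0=1622/16875, 1=8767/16875, 2=2162/5625)
  d_4[0] = 1622/16875*2/15 + 8767/16875*1/15 + 2162/5625*2/15 = 24983/253125
  d_4[1] = 1622/16875*7/15 + 8767/16875*2/5 + 2162/5625*11/15 = 135302/253125
  d_4[2] = 1622/16875*2/5 + 8767/16875*8/15 + 2162/5625*2/15 = 18568/50625
d_4 = (0=24983/253125, 1=135302/253125, 2=18568/50625)

Answer: 24983/253125 135302/253125 18568/50625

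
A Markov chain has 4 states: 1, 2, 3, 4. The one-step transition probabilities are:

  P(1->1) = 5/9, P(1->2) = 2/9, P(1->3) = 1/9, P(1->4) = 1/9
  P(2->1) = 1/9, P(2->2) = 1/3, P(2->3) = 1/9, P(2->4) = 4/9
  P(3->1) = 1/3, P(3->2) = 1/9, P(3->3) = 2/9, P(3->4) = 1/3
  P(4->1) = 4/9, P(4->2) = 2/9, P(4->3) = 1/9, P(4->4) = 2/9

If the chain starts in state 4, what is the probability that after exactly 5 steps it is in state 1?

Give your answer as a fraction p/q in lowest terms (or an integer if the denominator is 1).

Answer: 7804/19683

Derivation:
Computing P^5 by repeated multiplication:
P^1 =
  1: [5/9, 2/9, 1/9, 1/9]
  2: [1/9, 1/3, 1/9, 4/9]
  3: [1/3, 1/9, 2/9, 1/3]
  4: [4/9, 2/9, 1/9, 2/9]
P^2 =
  1: [34/81, 19/81, 10/81, 2/9]
  2: [1/3, 20/81, 10/81, 8/27]
  3: [34/81, 17/81, 11/81, 19/81]
  4: [11/27, 19/81, 10/81, 19/81]
P^3 =
  1: [97/243, 19/81, 91/729, 176/729]
  2: [281/729, 172/729, 91/729, 185/729]
  3: [296/729, 56/243, 92/729, 173/729]
  4: [290/729, 19/81, 91/729, 59/243]
P^4 =
  1: [2603/6561, 1538/6561, 820/6561, 1600/6561]
  2: [2590/6561, 19/81, 820/6561, 1612/6561]
  3: [872/2187, 1534/6561, 821/6561, 530/2187]
  4: [2602/6561, 1538/6561, 820/6561, 1601/6561]
P^5 =
  1: [23413/59049, 13840/59049, 7381/59049, 4805/19683]
  2: [7799/19683, 13841/59049, 7381/59049, 4810/19683]
  3: [23437/59049, 13835/59049, 7382/59049, 14395/59049]
  4: [7804/19683, 13840/59049, 7381/59049, 14416/59049]

(P^5)[4 -> 1] = 7804/19683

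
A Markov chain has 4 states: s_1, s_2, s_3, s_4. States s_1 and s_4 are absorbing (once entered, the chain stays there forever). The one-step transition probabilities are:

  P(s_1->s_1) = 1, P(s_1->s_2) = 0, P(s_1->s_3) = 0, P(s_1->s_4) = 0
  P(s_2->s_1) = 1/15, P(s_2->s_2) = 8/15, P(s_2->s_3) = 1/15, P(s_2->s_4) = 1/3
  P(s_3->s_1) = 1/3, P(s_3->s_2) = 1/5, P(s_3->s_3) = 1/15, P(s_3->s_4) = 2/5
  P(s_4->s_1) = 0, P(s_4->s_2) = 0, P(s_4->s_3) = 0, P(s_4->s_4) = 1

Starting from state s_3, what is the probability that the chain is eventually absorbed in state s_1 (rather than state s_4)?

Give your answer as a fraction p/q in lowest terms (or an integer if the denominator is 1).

Answer: 2/5

Derivation:
Let a_i = P(absorbed in s_1 | start in state i).
Boundary conditions: a_s_1 = 1, a_s_4 = 0.
For each transient state i, a_i = sum_j P(i->j) * a_j:
  a_s_2 = 1/15*a_s_1 + 8/15*a_s_2 + 1/15*a_s_3 + 1/3*a_s_4
  a_s_3 = 1/3*a_s_1 + 1/5*a_s_2 + 1/15*a_s_3 + 2/5*a_s_4

Substituting a_s_1 = 1 and a_s_4 = 0, rearrange to (I - Q) a = r where r[i] = P(i -> s_1):
  [7/15, -1/15] . (a_s_2, a_s_3) = 1/15
  [-1/5, 14/15] . (a_s_2, a_s_3) = 1/3

Solving yields:
  a_s_2 = 1/5
  a_s_3 = 2/5

Starting state is s_3, so the absorption probability is a_s_3 = 2/5.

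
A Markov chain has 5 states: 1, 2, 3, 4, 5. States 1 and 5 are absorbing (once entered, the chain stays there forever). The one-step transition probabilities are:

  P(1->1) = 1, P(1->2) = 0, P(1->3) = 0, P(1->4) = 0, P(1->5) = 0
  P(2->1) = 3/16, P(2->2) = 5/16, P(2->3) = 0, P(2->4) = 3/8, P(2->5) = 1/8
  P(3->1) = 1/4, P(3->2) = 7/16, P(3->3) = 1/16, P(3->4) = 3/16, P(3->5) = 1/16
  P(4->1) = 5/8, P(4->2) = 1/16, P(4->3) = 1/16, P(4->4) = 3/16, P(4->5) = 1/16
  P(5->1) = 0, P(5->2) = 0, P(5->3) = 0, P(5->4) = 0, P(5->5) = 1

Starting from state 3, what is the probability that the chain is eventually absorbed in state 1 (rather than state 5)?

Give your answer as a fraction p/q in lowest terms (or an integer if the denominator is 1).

Answer: 79/99

Derivation:
Let a_i = P(absorbed in 1 | start in state i).
Boundary conditions: a_1 = 1, a_5 = 0.
For each transient state i, a_i = sum_j P(i->j) * a_j:
  a_2 = 3/16*a_1 + 5/16*a_2 + 0*a_3 + 3/8*a_4 + 1/8*a_5
  a_3 = 1/4*a_1 + 7/16*a_2 + 1/16*a_3 + 3/16*a_4 + 1/16*a_5
  a_4 = 5/8*a_1 + 1/16*a_2 + 1/16*a_3 + 3/16*a_4 + 1/16*a_5

Substituting a_1 = 1 and a_5 = 0, rearrange to (I - Q) a = r where r[i] = P(i -> 1):
  [11/16, 0, -3/8] . (a_2, a_3, a_4) = 3/16
  [-7/16, 15/16, -3/16] . (a_2, a_3, a_4) = 1/4
  [-1/16, -1/16, 13/16] . (a_2, a_3, a_4) = 5/8

Solving yields:
  a_2 = 25/33
  a_3 = 79/99
  a_4 = 8/9

Starting state is 3, so the absorption probability is a_3 = 79/99.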